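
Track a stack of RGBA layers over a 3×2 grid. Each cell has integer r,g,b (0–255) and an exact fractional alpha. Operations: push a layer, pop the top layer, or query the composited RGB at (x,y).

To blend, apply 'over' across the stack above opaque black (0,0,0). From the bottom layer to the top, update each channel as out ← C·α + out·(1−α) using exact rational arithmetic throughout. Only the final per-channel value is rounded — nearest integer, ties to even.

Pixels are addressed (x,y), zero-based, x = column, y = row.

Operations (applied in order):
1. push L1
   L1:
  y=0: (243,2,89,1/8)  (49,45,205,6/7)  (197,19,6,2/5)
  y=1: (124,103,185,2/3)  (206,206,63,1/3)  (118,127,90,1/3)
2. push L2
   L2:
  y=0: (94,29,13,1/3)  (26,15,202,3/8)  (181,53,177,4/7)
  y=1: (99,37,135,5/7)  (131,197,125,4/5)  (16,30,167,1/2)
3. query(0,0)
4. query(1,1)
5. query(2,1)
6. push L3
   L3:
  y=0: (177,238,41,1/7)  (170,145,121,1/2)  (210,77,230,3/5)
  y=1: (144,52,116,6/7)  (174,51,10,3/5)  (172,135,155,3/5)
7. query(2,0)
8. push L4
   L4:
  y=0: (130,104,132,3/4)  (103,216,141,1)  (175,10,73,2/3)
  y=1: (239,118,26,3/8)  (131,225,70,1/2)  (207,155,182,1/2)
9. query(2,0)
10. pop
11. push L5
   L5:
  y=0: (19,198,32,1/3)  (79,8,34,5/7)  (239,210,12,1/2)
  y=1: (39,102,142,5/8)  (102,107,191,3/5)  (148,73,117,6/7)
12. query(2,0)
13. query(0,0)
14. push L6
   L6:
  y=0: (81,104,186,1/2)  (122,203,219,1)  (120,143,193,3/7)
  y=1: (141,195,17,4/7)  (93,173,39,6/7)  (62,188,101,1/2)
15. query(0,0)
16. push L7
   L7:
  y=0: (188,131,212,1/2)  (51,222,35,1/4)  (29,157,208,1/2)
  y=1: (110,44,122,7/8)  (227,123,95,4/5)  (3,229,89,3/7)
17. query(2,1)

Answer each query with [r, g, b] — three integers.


(0,0) stack=L1,L2; from [0,0,0]:
+L1 (α=1/8) → [243/8, 1/4, 89/8]
+L2 (α=1/3) → [619/12, 59/6, 47/4]
→ [52, 10, 12]

at x=1,y=1 over L1,L2:
+L1 (α=1/3) → [206/3, 206/3, 21]
+L2 (α=4/5) → [1778/15, 514/3, 521/5]
rounded: [119, 171, 104]

at x=2,y=1 over L1,L2:
L1 α=1/3: [118/3, 127/3, 30]
L2 α=1/2: [83/3, 217/6, 197/2]
→ [28, 36, 98]

at x=2,y=0 over L1,L2,L3:
L1 α=2/5: [394/5, 38/5, 12/5]
L2 α=4/7: [686/5, 1174/35, 3576/35]
L3 α=3/5: [4522/25, 10433/175, 31302/175]
→ [181, 60, 179]

(2,0) stack=L1,L2,L3,L4; from [0,0,0]:
L1 α=2/5: [394/5, 38/5, 12/5]
L2 α=4/7: [686/5, 1174/35, 3576/35]
L3 α=3/5: [4522/25, 10433/175, 31302/175]
L4 α=2/3: [4424/25, 13933/525, 56852/525]
= [177, 27, 108]

query (2,0) [L1,L2,L3,L5] — begin 0,0,0
+L1 (α=2/5) → [394/5, 38/5, 12/5]
+L2 (α=4/7) → [686/5, 1174/35, 3576/35]
+L3 (α=3/5) → [4522/25, 10433/175, 31302/175]
+L5 (α=1/2) → [10497/50, 47183/350, 16701/175]
→ [210, 135, 95]

query (0,0) [L1,L2,L3,L5] — begin 0,0,0
+L1 (α=1/8) → [243/8, 1/4, 89/8]
+L2 (α=1/3) → [619/12, 59/6, 47/4]
+L3 (α=1/7) → [139/2, 297/7, 223/14]
+L5 (α=1/3) → [158/3, 660/7, 149/7]
= [53, 94, 21]

(0,0) stack=L1,L2,L3,L5,L6; from [0,0,0]:
L1 α=1/8: [243/8, 1/4, 89/8]
L2 α=1/3: [619/12, 59/6, 47/4]
L3 α=1/7: [139/2, 297/7, 223/14]
L5 α=1/3: [158/3, 660/7, 149/7]
L6 α=1/2: [401/6, 694/7, 1451/14]
rounded: [67, 99, 104]

(2,1) stack=L1,L2,L3,L5,L6,L7; from [0,0,0]:
+L1 (α=1/3) → [118/3, 127/3, 30]
+L2 (α=1/2) → [83/3, 217/6, 197/2]
+L3 (α=3/5) → [1714/15, 1432/15, 662/5]
+L5 (α=6/7) → [15034/105, 8002/105, 596/5]
+L6 (α=1/2) → [10772/105, 13871/105, 1101/10]
+L7 (α=3/7) → [44033/735, 127619/735, 3537/35]
= [60, 174, 101]


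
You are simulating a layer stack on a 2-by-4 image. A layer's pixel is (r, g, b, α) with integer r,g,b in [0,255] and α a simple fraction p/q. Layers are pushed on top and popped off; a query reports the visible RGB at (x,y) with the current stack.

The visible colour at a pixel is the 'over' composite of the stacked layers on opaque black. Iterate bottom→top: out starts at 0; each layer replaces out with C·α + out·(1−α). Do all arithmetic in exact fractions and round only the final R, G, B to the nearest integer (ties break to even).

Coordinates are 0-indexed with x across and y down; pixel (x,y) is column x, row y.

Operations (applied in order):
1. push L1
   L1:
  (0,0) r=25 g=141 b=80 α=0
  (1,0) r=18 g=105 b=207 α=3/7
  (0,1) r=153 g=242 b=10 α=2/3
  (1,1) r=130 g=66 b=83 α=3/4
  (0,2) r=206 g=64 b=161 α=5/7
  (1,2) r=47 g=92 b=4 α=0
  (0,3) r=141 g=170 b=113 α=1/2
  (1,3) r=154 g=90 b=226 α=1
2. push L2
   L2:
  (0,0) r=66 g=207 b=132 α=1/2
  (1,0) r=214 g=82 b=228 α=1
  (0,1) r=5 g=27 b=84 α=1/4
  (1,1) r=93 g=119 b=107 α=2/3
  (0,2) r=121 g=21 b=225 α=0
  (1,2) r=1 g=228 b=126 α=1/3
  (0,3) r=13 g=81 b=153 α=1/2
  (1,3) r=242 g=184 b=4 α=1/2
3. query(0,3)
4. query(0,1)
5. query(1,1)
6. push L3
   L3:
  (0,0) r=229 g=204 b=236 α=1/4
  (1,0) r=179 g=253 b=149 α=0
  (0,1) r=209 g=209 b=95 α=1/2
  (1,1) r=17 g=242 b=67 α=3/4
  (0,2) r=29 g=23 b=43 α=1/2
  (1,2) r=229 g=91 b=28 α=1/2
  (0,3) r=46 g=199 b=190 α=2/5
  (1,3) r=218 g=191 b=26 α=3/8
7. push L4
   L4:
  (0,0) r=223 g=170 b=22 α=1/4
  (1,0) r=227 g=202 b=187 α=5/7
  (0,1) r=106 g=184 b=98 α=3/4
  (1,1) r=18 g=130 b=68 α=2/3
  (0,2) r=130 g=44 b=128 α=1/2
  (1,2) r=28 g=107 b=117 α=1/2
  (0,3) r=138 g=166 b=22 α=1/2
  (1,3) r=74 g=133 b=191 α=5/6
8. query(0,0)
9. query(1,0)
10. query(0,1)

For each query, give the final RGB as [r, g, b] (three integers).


query (0,3) [L1,L2] — begin 0,0,0
after L1 α=1/2: [141/2, 85, 113/2]
after L2 α=1/2: [167/4, 83, 419/4]
rounded: [42, 83, 105]

at x=0,y=1 over L1,L2:
+L1 (α=2/3) → [102, 484/3, 20/3]
+L2 (α=1/4) → [311/4, 511/4, 26]
→ [78, 128, 26]

query (1,1) [L1,L2] — begin 0,0,0
+L1 (α=3/4) → [195/2, 99/2, 249/4]
+L2 (α=2/3) → [189/2, 575/6, 1105/12]
→ [94, 96, 92]

(0,0) stack=L1,L2,L3,L4; from [0,0,0]:
L1 α=0: [0, 0, 0]
L2 α=1/2: [33, 207/2, 66]
L3 α=1/4: [82, 1029/8, 217/2]
L4 α=1/4: [469/4, 4447/32, 695/8]
= [117, 139, 87]

(1,0) stack=L1,L2,L3,L4; from [0,0,0]:
L1 α=3/7: [54/7, 45, 621/7]
L2 α=1: [214, 82, 228]
L3 α=0: [214, 82, 228]
L4 α=5/7: [1563/7, 1174/7, 1391/7]
rounded: [223, 168, 199]

query (0,1) [L1,L2,L3,L4] — begin 0,0,0
L1 α=2/3: [102, 484/3, 20/3]
L2 α=1/4: [311/4, 511/4, 26]
L3 α=1/2: [1147/8, 1347/8, 121/2]
L4 α=3/4: [3691/32, 5763/32, 709/8]
= [115, 180, 89]


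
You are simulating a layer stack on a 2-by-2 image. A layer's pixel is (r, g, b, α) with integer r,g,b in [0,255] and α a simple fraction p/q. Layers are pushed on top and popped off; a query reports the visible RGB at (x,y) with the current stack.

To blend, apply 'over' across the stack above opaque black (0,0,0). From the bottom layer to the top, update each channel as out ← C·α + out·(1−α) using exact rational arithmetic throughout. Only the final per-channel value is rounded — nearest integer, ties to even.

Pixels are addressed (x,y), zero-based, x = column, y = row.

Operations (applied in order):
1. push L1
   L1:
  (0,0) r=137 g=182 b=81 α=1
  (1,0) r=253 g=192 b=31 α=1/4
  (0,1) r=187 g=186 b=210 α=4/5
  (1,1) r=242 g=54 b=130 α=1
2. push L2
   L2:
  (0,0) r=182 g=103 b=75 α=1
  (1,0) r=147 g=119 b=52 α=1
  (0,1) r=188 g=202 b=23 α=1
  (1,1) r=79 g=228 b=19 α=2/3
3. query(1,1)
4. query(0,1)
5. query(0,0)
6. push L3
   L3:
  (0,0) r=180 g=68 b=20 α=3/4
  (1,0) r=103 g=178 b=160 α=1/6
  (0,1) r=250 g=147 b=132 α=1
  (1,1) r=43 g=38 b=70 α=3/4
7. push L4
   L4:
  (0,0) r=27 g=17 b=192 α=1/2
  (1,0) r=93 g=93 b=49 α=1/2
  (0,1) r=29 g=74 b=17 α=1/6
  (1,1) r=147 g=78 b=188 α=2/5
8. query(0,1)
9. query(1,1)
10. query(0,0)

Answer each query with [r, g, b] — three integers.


(1,1) stack=L1,L2; from [0,0,0]:
after L1 α=1: [242, 54, 130]
after L2 α=2/3: [400/3, 170, 56]
= [133, 170, 56]

at x=0,y=1 over L1,L2:
+L1 (α=4/5) → [748/5, 744/5, 168]
+L2 (α=1) → [188, 202, 23]
→ [188, 202, 23]

query (0,0) [L1,L2] — begin 0,0,0
after L1 α=1: [137, 182, 81]
after L2 α=1: [182, 103, 75]
rounded: [182, 103, 75]

at x=0,y=1 over L1,L2,L3,L4:
after L1 α=4/5: [748/5, 744/5, 168]
after L2 α=1: [188, 202, 23]
after L3 α=1: [250, 147, 132]
after L4 α=1/6: [1279/6, 809/6, 677/6]
= [213, 135, 113]

(1,1) stack=L1,L2,L3,L4; from [0,0,0]:
after L1 α=1: [242, 54, 130]
after L2 α=2/3: [400/3, 170, 56]
after L3 α=3/4: [787/12, 71, 133/2]
after L4 α=2/5: [1963/20, 369/5, 1151/10]
rounded: [98, 74, 115]

(0,0) stack=L1,L2,L3,L4; from [0,0,0]:
L1 α=1: [137, 182, 81]
L2 α=1: [182, 103, 75]
L3 α=3/4: [361/2, 307/4, 135/4]
L4 α=1/2: [415/4, 375/8, 903/8]
= [104, 47, 113]


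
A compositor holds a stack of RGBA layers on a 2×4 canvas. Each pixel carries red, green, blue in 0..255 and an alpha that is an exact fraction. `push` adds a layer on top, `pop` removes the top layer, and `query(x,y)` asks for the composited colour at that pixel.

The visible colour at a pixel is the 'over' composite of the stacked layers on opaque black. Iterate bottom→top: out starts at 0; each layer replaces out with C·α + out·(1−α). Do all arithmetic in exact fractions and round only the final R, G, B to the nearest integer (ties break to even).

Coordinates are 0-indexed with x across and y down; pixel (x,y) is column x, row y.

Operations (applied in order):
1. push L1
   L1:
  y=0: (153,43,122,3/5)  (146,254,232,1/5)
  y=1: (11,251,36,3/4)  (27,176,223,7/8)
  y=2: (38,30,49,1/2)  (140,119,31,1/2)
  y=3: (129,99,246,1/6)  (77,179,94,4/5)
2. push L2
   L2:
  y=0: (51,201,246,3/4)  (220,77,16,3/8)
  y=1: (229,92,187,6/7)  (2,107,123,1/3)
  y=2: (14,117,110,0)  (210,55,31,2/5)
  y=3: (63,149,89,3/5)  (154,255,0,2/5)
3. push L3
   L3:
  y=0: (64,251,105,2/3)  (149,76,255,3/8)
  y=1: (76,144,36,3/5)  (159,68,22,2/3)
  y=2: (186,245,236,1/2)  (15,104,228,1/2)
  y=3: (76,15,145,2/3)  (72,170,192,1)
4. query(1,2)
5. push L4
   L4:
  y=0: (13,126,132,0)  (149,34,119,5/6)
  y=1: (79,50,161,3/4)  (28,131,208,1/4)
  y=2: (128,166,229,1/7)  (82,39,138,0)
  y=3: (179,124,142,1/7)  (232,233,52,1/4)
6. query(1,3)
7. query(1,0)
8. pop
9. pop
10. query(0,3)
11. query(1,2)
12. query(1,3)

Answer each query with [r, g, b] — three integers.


query (1,2) [L1,L2,L3] — begin 0,0,0
+L1 (α=1/2) → [70, 119/2, 31/2]
+L2 (α=2/5) → [126, 577/10, 217/10]
+L3 (α=1/2) → [141/2, 1617/20, 2497/20]
rounded: [70, 81, 125]

(1,3) stack=L1,L2,L3,L4; from [0,0,0]:
+L1 (α=4/5) → [308/5, 716/5, 376/5]
+L2 (α=2/5) → [2464/25, 4698/25, 1128/25]
+L3 (α=1) → [72, 170, 192]
+L4 (α=1/4) → [112, 743/4, 157]
rounded: [112, 186, 157]

at x=1,y=0 over L1,L2,L3,L4:
after L1 α=1/5: [146/5, 254/5, 232/5]
after L2 α=3/8: [403/4, 485/8, 35]
after L3 α=3/8: [3803/32, 4249/64, 235/2]
after L4 α=5/6: [27643/192, 5043/128, 475/4]
= [144, 39, 119]

(0,3) stack=L1,L2; from [0,0,0]:
+L1 (α=1/6) → [43/2, 33/2, 41]
+L2 (α=3/5) → [232/5, 96, 349/5]
rounded: [46, 96, 70]

at x=1,y=2 over L1,L2:
+L1 (α=1/2) → [70, 119/2, 31/2]
+L2 (α=2/5) → [126, 577/10, 217/10]
rounded: [126, 58, 22]

query (1,3) [L1,L2] — begin 0,0,0
+L1 (α=4/5) → [308/5, 716/5, 376/5]
+L2 (α=2/5) → [2464/25, 4698/25, 1128/25]
= [99, 188, 45]


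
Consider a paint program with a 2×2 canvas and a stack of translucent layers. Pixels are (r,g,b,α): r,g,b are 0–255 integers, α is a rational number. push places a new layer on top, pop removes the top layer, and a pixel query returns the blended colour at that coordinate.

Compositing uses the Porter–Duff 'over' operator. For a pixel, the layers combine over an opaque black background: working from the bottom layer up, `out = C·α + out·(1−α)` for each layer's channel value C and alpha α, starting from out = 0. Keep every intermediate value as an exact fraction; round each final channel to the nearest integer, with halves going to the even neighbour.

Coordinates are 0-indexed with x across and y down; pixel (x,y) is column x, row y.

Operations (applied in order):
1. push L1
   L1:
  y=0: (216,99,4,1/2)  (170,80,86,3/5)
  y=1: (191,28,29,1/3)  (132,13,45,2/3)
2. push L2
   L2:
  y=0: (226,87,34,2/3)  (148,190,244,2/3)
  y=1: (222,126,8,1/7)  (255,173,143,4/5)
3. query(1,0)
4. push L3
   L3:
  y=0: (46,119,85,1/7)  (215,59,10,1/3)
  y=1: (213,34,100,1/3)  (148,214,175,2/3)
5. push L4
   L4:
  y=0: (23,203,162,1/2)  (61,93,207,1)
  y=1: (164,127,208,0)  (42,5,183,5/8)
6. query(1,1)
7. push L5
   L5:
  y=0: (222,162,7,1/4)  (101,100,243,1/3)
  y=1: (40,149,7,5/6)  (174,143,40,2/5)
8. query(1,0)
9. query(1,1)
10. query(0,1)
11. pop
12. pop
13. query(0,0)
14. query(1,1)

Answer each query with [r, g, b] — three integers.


(1,0) stack=L1,L2; from [0,0,0]:
+L1 (α=3/5) → [102, 48, 258/5]
+L2 (α=2/3) → [398/3, 428/3, 2698/15]
→ [133, 143, 180]

query (1,1) [L1,L2,L3,L4] — begin 0,0,0
after L1 α=2/3: [88, 26/3, 30]
after L2 α=4/5: [1108/5, 2102/15, 602/5]
after L3 α=2/3: [2588/15, 8522/45, 784/5]
after L4 α=5/8: [1819/20, 8897/120, 6927/40]
= [91, 74, 173]

query (1,0) [L1,L2,L3,L4,L5] — begin 0,0,0
after L1 α=3/5: [102, 48, 258/5]
after L2 α=2/3: [398/3, 428/3, 2698/15]
after L3 α=1/3: [1441/9, 1033/9, 5546/45]
after L4 α=1: [61, 93, 207]
after L5 α=1/3: [223/3, 286/3, 219]
= [74, 95, 219]

query (1,1) [L1,L2,L3,L4,L5] — begin 0,0,0
L1 α=2/3: [88, 26/3, 30]
L2 α=4/5: [1108/5, 2102/15, 602/5]
L3 α=2/3: [2588/15, 8522/45, 784/5]
L4 α=5/8: [1819/20, 8897/120, 6927/40]
L5 α=2/5: [12417/100, 20337/200, 23981/200]
= [124, 102, 120]

query (0,1) [L1,L2,L3,L4,L5] — begin 0,0,0
+L1 (α=1/3) → [191/3, 28/3, 29/3]
+L2 (α=1/7) → [604/7, 26, 66/7]
+L3 (α=1/3) → [2699/21, 86/3, 832/21]
+L4 (α=0) → [2699/21, 86/3, 832/21]
+L5 (α=5/6) → [6899/126, 2321/18, 1567/126]
→ [55, 129, 12]

query (0,0) [L1,L2,L3] — begin 0,0,0
after L1 α=1/2: [108, 99/2, 2]
after L2 α=2/3: [560/3, 149/2, 70/3]
after L3 α=1/7: [1166/7, 566/7, 225/7]
= [167, 81, 32]

query (1,1) [L1,L2,L3] — begin 0,0,0
after L1 α=2/3: [88, 26/3, 30]
after L2 α=4/5: [1108/5, 2102/15, 602/5]
after L3 α=2/3: [2588/15, 8522/45, 784/5]
= [173, 189, 157]


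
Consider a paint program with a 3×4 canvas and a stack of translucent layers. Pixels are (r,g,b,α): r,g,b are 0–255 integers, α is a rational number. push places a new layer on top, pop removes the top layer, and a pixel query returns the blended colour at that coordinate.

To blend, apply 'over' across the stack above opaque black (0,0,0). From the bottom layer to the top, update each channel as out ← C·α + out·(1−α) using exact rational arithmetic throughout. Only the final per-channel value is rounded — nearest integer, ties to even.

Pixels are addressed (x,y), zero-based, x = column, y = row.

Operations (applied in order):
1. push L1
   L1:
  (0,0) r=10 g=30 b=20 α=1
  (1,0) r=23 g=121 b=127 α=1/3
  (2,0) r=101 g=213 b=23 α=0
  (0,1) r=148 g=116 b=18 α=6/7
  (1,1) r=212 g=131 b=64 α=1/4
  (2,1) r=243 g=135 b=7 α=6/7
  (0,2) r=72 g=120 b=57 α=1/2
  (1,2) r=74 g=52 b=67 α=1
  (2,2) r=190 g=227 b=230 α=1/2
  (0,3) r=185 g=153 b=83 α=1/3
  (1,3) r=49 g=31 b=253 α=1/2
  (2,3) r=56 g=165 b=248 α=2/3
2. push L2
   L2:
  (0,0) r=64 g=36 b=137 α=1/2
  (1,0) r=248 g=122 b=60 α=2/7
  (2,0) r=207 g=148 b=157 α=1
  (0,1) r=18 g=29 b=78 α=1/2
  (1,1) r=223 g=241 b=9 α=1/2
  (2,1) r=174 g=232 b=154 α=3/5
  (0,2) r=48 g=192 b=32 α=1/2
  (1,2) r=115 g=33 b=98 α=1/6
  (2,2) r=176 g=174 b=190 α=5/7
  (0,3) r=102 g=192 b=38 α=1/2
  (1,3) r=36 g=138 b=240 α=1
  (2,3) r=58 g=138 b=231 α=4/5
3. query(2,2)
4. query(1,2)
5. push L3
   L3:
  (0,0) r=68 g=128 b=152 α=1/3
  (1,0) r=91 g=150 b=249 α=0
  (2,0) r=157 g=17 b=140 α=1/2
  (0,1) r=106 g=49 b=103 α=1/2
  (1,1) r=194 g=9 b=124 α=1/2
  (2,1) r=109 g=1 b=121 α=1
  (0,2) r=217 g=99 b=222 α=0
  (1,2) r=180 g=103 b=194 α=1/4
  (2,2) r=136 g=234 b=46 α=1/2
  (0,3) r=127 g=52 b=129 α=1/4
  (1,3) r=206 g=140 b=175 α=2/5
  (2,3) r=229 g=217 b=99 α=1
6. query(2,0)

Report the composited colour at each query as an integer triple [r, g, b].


(2,2) stack=L1,L2; from [0,0,0]:
L1 α=1/2: [95, 227/2, 115]
L2 α=5/7: [1070/7, 1097/7, 1180/7]
= [153, 157, 169]

at x=1,y=2 over L1,L2:
after L1 α=1: [74, 52, 67]
after L2 α=1/6: [485/6, 293/6, 433/6]
= [81, 49, 72]

(2,0) stack=L1,L2,L3; from [0,0,0]:
+L1 (α=0) → [0, 0, 0]
+L2 (α=1) → [207, 148, 157]
+L3 (α=1/2) → [182, 165/2, 297/2]
rounded: [182, 82, 148]


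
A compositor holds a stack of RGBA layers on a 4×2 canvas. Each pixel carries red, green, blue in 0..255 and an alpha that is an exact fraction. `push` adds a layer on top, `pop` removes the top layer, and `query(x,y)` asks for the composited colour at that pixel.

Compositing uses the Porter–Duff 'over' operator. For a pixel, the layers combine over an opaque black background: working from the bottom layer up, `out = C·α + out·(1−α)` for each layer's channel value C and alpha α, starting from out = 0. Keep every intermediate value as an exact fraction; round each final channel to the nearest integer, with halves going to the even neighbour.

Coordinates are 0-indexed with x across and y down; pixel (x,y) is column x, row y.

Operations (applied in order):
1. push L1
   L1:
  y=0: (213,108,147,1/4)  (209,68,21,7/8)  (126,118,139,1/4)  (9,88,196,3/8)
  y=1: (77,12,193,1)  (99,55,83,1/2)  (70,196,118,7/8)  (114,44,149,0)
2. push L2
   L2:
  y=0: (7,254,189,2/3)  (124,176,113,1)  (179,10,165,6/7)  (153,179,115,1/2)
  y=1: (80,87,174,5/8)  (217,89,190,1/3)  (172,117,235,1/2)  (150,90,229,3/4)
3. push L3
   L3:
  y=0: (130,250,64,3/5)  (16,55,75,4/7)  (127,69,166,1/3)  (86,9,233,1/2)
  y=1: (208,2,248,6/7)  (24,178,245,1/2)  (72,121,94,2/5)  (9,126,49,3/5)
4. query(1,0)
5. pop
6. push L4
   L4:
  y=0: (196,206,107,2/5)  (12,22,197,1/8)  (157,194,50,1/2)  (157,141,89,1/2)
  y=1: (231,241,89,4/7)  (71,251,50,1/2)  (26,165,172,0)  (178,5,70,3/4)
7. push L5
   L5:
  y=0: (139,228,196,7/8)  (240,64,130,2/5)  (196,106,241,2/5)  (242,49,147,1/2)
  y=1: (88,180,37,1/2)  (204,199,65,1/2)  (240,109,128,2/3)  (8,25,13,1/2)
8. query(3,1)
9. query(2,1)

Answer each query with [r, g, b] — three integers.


at x=1,y=0 over L1,L2,L3:
L1 α=7/8: [1463/8, 119/2, 147/8]
L2 α=1: [124, 176, 113]
L3 α=4/7: [436/7, 748/7, 639/7]
= [62, 107, 91]

at x=3,y=1 over L1,L2,L4,L5:
+L1 (α=0) → [0, 0, 0]
+L2 (α=3/4) → [225/2, 135/2, 687/4]
+L4 (α=3/4) → [1293/8, 165/8, 1527/16]
+L5 (α=1/2) → [1357/16, 365/16, 1735/32]
→ [85, 23, 54]

(2,1) stack=L1,L2,L4,L5; from [0,0,0]:
after L1 α=7/8: [245/4, 343/2, 413/4]
after L2 α=1/2: [933/8, 577/4, 1353/8]
after L4 α=0: [933/8, 577/4, 1353/8]
after L5 α=2/3: [1591/8, 483/4, 3401/24]
= [199, 121, 142]


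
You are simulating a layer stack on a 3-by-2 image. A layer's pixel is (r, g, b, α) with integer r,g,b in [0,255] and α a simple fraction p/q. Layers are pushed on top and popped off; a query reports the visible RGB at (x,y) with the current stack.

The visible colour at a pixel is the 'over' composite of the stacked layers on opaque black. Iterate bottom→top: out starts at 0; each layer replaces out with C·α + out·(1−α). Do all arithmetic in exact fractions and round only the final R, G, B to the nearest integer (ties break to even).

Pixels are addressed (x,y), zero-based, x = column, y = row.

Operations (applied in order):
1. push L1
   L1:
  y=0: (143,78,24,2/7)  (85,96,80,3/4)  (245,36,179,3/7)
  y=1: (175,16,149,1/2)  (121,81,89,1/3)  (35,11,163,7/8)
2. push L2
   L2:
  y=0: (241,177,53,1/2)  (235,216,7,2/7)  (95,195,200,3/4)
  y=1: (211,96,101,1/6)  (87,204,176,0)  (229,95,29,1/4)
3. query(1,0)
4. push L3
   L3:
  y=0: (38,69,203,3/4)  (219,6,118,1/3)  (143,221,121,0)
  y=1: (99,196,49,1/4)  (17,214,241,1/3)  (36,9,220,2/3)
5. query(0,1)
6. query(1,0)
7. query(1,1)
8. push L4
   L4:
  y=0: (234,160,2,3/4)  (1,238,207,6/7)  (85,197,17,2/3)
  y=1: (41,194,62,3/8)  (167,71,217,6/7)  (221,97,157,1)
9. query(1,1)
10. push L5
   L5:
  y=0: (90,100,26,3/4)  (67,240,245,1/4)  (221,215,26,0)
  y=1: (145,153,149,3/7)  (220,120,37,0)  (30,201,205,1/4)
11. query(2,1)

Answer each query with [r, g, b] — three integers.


query (1,0) [L1,L2] — begin 0,0,0
+L1 (α=3/4) → [255/4, 72, 60]
+L2 (α=2/7) → [3155/28, 792/7, 314/7]
→ [113, 113, 45]

at x=0,y=1 over L1,L2,L3:
+L1 (α=1/2) → [175/2, 8, 149/2]
+L2 (α=1/6) → [1297/12, 68/3, 947/12]
+L3 (α=1/4) → [1693/16, 66, 1143/16]
= [106, 66, 71]

at x=1,y=0 over L1,L2,L3:
after L1 α=3/4: [255/4, 72, 60]
after L2 α=2/7: [3155/28, 792/7, 314/7]
after L3 α=1/3: [6221/42, 542/7, 1454/21]
= [148, 77, 69]

at x=1,y=1 over L1,L2,L3:
after L1 α=1/3: [121/3, 27, 89/3]
after L2 α=0: [121/3, 27, 89/3]
after L3 α=1/3: [293/9, 268/3, 901/9]
rounded: [33, 89, 100]

(1,1) stack=L1,L2,L3,L4; from [0,0,0]:
after L1 α=1/3: [121/3, 27, 89/3]
after L2 α=0: [121/3, 27, 89/3]
after L3 α=1/3: [293/9, 268/3, 901/9]
after L4 α=6/7: [9311/63, 1546/21, 12619/63]
= [148, 74, 200]

(2,1) stack=L1,L2,L3,L4,L5; from [0,0,0]:
+L1 (α=7/8) → [245/8, 77/8, 1141/8]
+L2 (α=1/4) → [2567/32, 991/32, 3655/32]
+L3 (α=2/3) → [4871/96, 1567/96, 17735/96]
+L4 (α=1) → [221, 97, 157]
+L5 (α=1/4) → [693/4, 123, 169]
→ [173, 123, 169]


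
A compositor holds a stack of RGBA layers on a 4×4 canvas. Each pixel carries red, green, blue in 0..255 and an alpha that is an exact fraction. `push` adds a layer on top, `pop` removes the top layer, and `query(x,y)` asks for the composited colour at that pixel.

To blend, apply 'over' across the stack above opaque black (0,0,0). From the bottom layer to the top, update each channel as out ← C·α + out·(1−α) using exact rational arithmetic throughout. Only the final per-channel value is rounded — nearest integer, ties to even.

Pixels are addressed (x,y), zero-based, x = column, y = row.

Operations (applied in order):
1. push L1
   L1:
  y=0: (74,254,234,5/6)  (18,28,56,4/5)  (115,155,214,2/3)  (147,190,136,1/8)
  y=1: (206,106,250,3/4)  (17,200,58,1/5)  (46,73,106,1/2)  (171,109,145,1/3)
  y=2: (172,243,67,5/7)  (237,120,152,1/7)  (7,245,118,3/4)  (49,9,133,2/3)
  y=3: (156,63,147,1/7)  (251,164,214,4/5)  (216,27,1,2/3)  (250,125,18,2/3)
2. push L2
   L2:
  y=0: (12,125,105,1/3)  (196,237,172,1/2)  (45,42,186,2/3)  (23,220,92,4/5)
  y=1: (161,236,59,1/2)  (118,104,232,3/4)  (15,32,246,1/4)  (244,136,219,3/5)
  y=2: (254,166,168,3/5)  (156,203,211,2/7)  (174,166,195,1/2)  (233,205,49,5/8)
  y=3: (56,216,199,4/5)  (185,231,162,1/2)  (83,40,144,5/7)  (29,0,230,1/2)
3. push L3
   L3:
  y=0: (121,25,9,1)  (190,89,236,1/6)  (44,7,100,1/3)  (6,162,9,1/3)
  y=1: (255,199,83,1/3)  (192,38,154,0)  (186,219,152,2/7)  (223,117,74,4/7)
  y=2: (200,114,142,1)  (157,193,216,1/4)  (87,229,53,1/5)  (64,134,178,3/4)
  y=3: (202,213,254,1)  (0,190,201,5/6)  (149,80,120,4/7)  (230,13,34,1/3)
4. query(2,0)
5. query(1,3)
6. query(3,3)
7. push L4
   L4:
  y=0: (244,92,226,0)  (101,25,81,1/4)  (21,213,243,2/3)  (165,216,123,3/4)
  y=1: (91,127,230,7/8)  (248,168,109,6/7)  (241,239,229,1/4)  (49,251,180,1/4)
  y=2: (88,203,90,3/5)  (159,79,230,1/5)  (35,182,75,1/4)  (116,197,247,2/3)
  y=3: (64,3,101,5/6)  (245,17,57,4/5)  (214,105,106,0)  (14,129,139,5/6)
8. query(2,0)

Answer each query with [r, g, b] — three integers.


at x=2,y=0 over L1,L2,L3:
+L1 (α=2/3) → [230/3, 310/3, 428/3]
+L2 (α=2/3) → [500/9, 562/9, 1544/9]
+L3 (α=1/3) → [1396/27, 1187/27, 3988/27]
rounded: [52, 44, 148]

at x=1,y=3 over L1,L2,L3:
L1 α=4/5: [1004/5, 656/5, 856/5]
L2 α=1/2: [1929/10, 1811/10, 833/5]
L3 α=5/6: [643/20, 11311/60, 2929/15]
rounded: [32, 189, 195]

(3,3) stack=L1,L2,L3; from [0,0,0]:
L1 α=2/3: [500/3, 250/3, 12]
L2 α=1/2: [587/6, 125/3, 121]
L3 α=1/3: [1277/9, 289/9, 92]
= [142, 32, 92]

query (2,0) [L1,L2,L3,L4] — begin 0,0,0
after L1 α=2/3: [230/3, 310/3, 428/3]
after L2 α=2/3: [500/9, 562/9, 1544/9]
after L3 α=1/3: [1396/27, 1187/27, 3988/27]
after L4 α=2/3: [2530/81, 12689/81, 17110/81]
rounded: [31, 157, 211]


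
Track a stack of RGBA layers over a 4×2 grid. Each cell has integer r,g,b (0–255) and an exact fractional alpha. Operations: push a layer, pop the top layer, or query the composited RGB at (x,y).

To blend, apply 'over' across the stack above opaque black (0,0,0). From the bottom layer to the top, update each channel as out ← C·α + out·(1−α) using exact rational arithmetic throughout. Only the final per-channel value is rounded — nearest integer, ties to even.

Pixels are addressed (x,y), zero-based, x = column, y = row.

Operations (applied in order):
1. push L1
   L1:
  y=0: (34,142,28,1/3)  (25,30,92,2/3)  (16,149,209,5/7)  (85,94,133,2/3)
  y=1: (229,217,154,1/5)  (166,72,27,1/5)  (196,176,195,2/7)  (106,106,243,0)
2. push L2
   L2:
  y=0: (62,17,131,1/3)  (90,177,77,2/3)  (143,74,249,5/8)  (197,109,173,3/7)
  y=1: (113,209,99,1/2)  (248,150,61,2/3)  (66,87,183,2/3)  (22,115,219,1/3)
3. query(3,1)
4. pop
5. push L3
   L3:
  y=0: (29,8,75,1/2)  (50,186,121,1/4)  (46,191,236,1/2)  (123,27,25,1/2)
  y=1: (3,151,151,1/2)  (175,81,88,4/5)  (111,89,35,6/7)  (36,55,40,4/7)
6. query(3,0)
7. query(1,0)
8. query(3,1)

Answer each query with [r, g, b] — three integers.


query (3,1) [L1,L2] — begin 0,0,0
+L1 (α=0) → [0, 0, 0]
+L2 (α=1/3) → [22/3, 115/3, 73]
= [7, 38, 73]

(3,0) stack=L1,L3; from [0,0,0]:
after L1 α=2/3: [170/3, 188/3, 266/3]
after L3 α=1/2: [539/6, 269/6, 341/6]
→ [90, 45, 57]

at x=1,y=0 over L1,L3:
+L1 (α=2/3) → [50/3, 20, 184/3]
+L3 (α=1/4) → [25, 123/2, 305/4]
= [25, 62, 76]

(3,1) stack=L1,L3; from [0,0,0]:
+L1 (α=0) → [0, 0, 0]
+L3 (α=4/7) → [144/7, 220/7, 160/7]
→ [21, 31, 23]


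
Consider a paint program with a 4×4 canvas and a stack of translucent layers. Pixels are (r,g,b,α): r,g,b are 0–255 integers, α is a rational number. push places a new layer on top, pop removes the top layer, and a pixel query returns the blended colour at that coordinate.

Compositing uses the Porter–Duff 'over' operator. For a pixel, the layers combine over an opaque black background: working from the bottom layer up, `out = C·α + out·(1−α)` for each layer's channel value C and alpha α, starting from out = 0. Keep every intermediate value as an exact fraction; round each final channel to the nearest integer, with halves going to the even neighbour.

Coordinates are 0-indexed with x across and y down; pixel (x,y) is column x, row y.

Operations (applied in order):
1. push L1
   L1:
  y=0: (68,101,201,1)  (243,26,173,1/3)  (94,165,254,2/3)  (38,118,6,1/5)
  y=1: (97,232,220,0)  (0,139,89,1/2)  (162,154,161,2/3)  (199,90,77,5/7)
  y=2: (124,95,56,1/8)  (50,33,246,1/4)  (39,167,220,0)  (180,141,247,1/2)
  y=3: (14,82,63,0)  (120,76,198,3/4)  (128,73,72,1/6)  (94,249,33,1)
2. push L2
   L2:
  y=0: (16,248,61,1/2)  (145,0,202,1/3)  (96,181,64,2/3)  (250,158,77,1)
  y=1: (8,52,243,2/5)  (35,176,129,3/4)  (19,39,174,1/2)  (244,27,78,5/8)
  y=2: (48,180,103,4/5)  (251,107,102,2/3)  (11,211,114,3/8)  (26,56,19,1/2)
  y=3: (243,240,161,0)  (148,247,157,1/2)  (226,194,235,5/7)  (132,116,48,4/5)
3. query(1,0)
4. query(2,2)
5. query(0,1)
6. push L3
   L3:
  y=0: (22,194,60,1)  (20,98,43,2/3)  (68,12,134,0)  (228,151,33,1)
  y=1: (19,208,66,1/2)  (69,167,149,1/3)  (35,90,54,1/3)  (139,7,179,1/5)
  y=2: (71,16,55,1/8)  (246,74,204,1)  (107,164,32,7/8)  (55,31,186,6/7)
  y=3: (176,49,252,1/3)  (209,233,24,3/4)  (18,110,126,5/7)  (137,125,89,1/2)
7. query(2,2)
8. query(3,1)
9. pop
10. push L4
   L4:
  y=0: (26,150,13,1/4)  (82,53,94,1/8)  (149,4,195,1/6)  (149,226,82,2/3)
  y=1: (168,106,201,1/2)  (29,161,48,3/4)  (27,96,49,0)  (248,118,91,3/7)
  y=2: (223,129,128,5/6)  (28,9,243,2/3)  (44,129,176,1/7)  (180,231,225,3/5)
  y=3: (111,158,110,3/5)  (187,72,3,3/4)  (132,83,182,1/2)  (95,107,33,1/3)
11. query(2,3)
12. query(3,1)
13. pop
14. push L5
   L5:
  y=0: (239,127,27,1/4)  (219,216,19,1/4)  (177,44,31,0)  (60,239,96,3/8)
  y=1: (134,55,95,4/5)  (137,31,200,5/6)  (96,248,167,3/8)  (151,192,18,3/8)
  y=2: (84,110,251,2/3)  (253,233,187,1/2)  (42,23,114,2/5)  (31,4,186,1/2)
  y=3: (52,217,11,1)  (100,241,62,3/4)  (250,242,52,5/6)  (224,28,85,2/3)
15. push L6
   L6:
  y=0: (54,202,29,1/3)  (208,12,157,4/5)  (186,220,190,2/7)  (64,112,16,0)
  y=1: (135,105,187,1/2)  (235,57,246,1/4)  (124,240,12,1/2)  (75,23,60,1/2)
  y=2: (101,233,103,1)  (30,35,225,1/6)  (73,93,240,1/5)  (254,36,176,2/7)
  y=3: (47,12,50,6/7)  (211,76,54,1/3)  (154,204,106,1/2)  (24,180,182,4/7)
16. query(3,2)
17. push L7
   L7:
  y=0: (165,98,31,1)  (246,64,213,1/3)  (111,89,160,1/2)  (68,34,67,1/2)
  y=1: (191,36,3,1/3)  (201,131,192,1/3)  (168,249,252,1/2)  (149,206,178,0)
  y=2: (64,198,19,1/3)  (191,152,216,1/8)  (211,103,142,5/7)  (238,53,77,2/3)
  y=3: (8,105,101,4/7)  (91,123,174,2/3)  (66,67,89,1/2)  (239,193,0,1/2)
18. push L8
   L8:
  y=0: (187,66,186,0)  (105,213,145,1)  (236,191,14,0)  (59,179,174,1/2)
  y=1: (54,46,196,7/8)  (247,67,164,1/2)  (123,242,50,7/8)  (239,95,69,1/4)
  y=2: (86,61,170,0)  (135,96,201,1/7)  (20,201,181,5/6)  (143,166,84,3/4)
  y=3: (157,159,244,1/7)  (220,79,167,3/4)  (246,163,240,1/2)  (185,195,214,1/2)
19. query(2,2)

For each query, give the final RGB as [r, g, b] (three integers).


query (1,0) [L1,L2] — begin 0,0,0
after L1 α=1/3: [81, 26/3, 173/3]
after L2 α=1/3: [307/3, 52/9, 952/9]
= [102, 6, 106]

query (2,2) [L1,L2] — begin 0,0,0
L1 α=0: [0, 0, 0]
L2 α=3/8: [33/8, 633/8, 171/4]
rounded: [4, 79, 43]

at x=0,y=1 over L1,L2:
after L1 α=0: [0, 0, 0]
after L2 α=2/5: [16/5, 104/5, 486/5]
= [3, 21, 97]

query (2,2) [L1,L2,L3] — begin 0,0,0
+L1 (α=0) → [0, 0, 0]
+L2 (α=3/8) → [33/8, 633/8, 171/4]
+L3 (α=7/8) → [6025/64, 9817/64, 1067/32]
→ [94, 153, 33]

(3,1) stack=L1,L2,L3; from [0,0,0]:
after L1 α=5/7: [995/7, 450/7, 55]
after L2 α=5/8: [11525/56, 2295/56, 555/8]
after L3 α=1/5: [13471/70, 2393/70, 913/10]
= [192, 34, 91]

query (2,3) [L1,L2,L4] — begin 0,0,0
L1 α=1/6: [64/3, 73/6, 12]
L2 α=5/7: [3518/21, 2983/21, 1199/7]
L4 α=1/2: [3145/21, 2363/21, 2473/14]
= [150, 113, 177]

at x=3,y=1 over L1,L2,L4:
L1 α=5/7: [995/7, 450/7, 55]
L2 α=5/8: [11525/56, 2295/56, 555/8]
L4 α=3/7: [21941/98, 7251/98, 1101/14]
= [224, 74, 79]

(3,2) stack=L1,L2,L5,L6; from [0,0,0]:
+L1 (α=1/2) → [90, 141/2, 247/2]
+L2 (α=1/2) → [58, 253/4, 285/4]
+L5 (α=1/2) → [89/2, 269/8, 1029/8]
+L6 (α=2/7) → [1461/14, 1921/56, 7961/56]
rounded: [104, 34, 142]

(2,2) stack=L1,L2,L5,L6,L7,L8; from [0,0,0]:
+L1 (α=0) → [0, 0, 0]
+L2 (α=3/8) → [33/8, 633/8, 171/4]
+L5 (α=2/5) → [771/40, 2267/40, 285/4]
+L6 (α=1/5) → [1501/50, 3197/50, 105]
+L7 (α=5/7) → [27876/175, 2296/25, 920/7]
+L8 (α=5/6) → [22688/525, 27421/150, 7255/42]
= [43, 183, 173]


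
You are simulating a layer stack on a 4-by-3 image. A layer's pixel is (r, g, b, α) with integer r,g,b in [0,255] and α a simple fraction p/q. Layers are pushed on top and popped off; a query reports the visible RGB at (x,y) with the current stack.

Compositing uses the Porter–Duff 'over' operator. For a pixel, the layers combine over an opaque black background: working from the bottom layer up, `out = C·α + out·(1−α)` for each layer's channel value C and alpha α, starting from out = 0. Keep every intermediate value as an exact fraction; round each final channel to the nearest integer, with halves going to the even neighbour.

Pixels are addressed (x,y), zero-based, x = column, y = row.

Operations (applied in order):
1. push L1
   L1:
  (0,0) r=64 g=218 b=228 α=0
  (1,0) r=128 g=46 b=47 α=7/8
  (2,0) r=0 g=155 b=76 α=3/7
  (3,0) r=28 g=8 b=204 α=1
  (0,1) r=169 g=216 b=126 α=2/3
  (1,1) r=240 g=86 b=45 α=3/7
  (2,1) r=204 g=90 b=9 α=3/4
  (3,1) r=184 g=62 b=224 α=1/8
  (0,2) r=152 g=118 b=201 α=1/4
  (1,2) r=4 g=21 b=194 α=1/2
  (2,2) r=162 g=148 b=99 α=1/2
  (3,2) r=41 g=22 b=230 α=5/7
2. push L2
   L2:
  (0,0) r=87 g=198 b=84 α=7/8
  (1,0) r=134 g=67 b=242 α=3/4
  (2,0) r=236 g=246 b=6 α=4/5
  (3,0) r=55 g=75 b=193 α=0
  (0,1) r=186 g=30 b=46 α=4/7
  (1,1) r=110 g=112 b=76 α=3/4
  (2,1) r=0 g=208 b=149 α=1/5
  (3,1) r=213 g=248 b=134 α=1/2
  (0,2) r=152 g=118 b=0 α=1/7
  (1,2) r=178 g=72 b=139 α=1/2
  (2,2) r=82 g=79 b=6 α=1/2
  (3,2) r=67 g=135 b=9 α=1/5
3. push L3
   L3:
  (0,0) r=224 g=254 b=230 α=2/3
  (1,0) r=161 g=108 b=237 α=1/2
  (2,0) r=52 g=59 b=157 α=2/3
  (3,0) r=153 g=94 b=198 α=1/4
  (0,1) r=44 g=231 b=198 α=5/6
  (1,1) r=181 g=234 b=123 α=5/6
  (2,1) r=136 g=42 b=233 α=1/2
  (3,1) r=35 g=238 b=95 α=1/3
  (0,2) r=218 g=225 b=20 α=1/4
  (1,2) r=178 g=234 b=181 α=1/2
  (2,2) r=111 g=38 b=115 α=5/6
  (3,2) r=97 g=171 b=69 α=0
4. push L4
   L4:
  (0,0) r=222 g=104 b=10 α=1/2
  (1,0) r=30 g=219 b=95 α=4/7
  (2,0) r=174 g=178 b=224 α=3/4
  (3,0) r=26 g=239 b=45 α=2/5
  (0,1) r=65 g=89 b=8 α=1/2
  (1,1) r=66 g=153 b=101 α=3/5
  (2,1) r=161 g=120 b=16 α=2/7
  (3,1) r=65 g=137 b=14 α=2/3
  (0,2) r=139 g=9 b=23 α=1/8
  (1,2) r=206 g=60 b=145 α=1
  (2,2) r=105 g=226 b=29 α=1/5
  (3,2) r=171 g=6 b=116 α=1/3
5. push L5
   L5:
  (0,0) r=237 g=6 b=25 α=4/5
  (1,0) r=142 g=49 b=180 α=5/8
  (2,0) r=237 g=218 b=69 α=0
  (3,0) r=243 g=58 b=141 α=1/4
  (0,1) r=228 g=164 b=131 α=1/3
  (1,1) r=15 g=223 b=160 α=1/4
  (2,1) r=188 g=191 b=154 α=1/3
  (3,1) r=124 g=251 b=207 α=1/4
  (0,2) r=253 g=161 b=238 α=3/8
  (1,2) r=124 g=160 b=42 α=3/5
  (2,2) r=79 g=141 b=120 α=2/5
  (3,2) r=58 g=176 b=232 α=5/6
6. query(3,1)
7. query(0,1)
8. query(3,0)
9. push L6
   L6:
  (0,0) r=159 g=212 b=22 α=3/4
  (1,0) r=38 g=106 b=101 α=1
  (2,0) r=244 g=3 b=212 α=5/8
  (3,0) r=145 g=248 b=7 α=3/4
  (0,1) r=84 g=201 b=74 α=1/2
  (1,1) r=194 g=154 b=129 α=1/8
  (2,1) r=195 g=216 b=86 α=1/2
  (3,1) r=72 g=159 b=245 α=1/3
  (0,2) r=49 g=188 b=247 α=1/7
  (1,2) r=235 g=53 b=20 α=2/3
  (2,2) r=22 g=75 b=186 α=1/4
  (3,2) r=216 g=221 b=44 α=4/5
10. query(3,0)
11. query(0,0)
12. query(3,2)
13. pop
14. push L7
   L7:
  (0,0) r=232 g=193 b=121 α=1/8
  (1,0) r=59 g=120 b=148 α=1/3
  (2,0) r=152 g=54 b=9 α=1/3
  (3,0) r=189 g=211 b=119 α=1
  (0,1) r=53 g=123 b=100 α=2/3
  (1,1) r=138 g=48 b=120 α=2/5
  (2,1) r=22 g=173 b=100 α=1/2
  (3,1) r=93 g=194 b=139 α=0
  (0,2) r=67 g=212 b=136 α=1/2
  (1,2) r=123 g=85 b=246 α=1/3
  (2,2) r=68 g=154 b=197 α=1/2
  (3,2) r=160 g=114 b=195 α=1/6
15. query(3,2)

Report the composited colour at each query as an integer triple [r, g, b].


(3,1) stack=L1,L2,L3,L4,L5; from [0,0,0]:
+L1 (α=1/8) → [23, 31/4, 28]
+L2 (α=1/2) → [118, 1023/8, 81]
+L3 (α=1/3) → [271/3, 1975/12, 257/3]
+L4 (α=2/3) → [661/9, 5263/36, 341/9]
+L5 (α=1/4) → [1033/12, 8275/48, 481/6]
→ [86, 172, 80]

query (0,1) [L1,L2,L3,L4,L5] — begin 0,0,0
L1 α=2/3: [338/3, 144, 84]
L2 α=4/7: [1082/7, 552/7, 436/7]
L3 α=5/6: [437/7, 2879/14, 3683/21]
L4 α=1/2: [446/7, 4125/28, 3851/42]
L5 α=1/3: [2488/21, 6421/42, 6602/63]
rounded: [118, 153, 105]

at x=3,y=0 over L1,L2,L3,L4,L5:
after L1 α=1: [28, 8, 204]
after L2 α=0: [28, 8, 204]
after L3 α=1/4: [237/4, 59/2, 405/2]
after L4 α=2/5: [919/20, 1133/10, 279/2]
after L5 α=1/4: [7617/80, 3979/40, 1119/8]
= [95, 99, 140]

query (3,0) [L1,L2,L3,L4,L5,L6] — begin 0,0,0
after L1 α=1: [28, 8, 204]
after L2 α=0: [28, 8, 204]
after L3 α=1/4: [237/4, 59/2, 405/2]
after L4 α=2/5: [919/20, 1133/10, 279/2]
after L5 α=1/4: [7617/80, 3979/40, 1119/8]
after L6 α=3/4: [42417/320, 33739/160, 1287/32]
= [133, 211, 40]

at x=0,y=0 over L1,L2,L3,L4,L5,L6:
L1 α=0: [0, 0, 0]
L2 α=7/8: [609/8, 693/4, 147/2]
L3 α=2/3: [4193/24, 2725/12, 1067/6]
L4 α=1/2: [9521/48, 3973/24, 1127/12]
L5 α=4/5: [11005/48, 4549/120, 2327/60]
L6 α=3/4: [33901/192, 80869/480, 6287/240]
= [177, 168, 26]

at x=3,y=2 over L1,L2,L3,L4,L5,L6:
L1 α=5/7: [205/7, 110/7, 1150/7]
L2 α=1/5: [1289/35, 277/7, 4663/35]
L3 α=0: [1289/35, 277/7, 4663/35]
L4 α=1/3: [8563/105, 596/21, 4462/35]
L5 α=5/6: [39013/630, 9538/63, 22531/105]
L6 α=4/5: [583333/3150, 13046/63, 41011/525]
→ [185, 207, 78]

query (3,2) [L1,L2,L3,L4,L5,L7] — begin 0,0,0
+L1 (α=5/7) → [205/7, 110/7, 1150/7]
+L2 (α=1/5) → [1289/35, 277/7, 4663/35]
+L3 (α=0) → [1289/35, 277/7, 4663/35]
+L4 (α=1/3) → [8563/105, 596/21, 4462/35]
+L5 (α=5/6) → [39013/630, 9538/63, 22531/105]
+L7 (α=1/6) → [59173/756, 27436/189, 13313/63]
rounded: [78, 145, 211]


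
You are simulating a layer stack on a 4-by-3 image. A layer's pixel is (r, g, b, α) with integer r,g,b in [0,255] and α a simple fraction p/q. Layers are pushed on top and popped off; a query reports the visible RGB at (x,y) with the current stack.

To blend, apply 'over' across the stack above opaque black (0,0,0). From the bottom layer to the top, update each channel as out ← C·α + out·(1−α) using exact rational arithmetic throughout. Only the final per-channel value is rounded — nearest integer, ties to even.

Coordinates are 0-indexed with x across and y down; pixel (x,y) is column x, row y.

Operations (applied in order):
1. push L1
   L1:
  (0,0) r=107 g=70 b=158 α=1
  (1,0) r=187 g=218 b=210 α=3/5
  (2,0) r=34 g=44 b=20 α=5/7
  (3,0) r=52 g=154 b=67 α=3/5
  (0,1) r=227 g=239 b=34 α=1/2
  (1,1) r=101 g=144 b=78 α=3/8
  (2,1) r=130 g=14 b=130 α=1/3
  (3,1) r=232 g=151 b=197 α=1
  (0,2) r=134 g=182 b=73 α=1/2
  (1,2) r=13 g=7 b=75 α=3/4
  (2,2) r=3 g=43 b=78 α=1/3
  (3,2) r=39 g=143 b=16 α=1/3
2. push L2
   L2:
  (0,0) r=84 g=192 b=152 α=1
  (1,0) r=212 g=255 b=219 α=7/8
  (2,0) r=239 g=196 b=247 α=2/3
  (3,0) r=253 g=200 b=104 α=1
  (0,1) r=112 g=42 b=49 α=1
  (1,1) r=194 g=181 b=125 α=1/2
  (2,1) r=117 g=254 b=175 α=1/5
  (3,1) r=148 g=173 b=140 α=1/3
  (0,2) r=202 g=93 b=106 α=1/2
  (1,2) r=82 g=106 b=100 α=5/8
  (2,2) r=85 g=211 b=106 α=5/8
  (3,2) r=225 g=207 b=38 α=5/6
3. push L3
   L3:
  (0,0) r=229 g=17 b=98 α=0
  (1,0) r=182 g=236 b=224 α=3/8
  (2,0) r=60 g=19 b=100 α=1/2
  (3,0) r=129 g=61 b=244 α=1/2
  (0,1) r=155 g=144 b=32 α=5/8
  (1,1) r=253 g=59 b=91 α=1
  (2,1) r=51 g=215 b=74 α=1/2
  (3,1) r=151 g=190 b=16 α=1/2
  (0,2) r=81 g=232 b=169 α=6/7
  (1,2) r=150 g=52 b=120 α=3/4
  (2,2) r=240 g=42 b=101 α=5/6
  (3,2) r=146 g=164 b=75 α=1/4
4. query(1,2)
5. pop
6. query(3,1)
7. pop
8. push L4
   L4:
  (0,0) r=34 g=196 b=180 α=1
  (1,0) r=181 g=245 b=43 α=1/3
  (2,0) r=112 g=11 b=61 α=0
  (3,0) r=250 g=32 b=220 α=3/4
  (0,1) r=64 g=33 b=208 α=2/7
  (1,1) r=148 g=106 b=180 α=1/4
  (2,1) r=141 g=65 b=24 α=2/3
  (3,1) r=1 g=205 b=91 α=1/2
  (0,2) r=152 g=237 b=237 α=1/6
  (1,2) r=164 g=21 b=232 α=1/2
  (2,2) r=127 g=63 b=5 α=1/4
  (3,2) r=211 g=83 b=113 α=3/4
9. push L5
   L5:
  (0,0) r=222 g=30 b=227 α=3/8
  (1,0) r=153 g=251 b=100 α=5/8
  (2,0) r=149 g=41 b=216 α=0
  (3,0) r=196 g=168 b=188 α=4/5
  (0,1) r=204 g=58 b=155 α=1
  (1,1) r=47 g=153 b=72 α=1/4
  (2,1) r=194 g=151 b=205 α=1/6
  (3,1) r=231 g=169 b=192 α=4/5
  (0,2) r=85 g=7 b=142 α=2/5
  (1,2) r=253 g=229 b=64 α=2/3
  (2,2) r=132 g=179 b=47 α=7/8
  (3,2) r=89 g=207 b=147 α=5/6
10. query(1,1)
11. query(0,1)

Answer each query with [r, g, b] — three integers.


at x=1,y=2 over L1,L2,L3:
L1 α=3/4: [39/4, 21/4, 225/4]
L2 α=5/8: [1757/32, 2183/32, 2675/32]
L3 α=3/4: [16157/128, 7175/128, 14195/128]
rounded: [126, 56, 111]

at x=3,y=1 over L1,L2:
L1 α=1: [232, 151, 197]
L2 α=1/3: [204, 475/3, 178]
= [204, 158, 178]

at x=1,y=1 over L1,L4,L5:
after L1 α=3/8: [303/8, 54, 117/4]
after L4 α=1/4: [2093/32, 67, 1071/16]
after L5 α=1/4: [7783/128, 177/2, 4365/64]
→ [61, 88, 68]

query (0,1) [L1,L4,L5] — begin 0,0,0
+L1 (α=1/2) → [227/2, 239/2, 17]
+L4 (α=2/7) → [1391/14, 1327/14, 501/7]
+L5 (α=1) → [204, 58, 155]
= [204, 58, 155]


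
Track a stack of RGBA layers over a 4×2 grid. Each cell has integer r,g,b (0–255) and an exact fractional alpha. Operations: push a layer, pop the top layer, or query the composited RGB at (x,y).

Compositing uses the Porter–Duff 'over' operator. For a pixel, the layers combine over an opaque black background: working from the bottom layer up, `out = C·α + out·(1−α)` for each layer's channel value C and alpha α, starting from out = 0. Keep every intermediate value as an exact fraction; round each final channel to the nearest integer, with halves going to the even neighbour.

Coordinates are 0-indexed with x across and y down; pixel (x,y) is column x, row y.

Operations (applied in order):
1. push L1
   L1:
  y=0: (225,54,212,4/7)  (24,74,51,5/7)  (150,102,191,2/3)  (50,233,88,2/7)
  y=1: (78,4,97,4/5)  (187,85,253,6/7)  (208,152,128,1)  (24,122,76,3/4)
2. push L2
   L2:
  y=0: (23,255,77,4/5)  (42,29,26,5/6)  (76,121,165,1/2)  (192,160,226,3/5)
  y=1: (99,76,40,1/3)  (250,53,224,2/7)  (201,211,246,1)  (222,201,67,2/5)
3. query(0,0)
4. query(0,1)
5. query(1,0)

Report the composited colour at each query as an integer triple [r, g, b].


query (0,0) [L1,L2] — begin 0,0,0
after L1 α=4/7: [900/7, 216/7, 848/7]
after L2 α=4/5: [1544/35, 7356/35, 3004/35]
= [44, 210, 86]

(0,1) stack=L1,L2; from [0,0,0]:
after L1 α=4/5: [312/5, 16/5, 388/5]
after L2 α=1/3: [373/5, 412/15, 976/15]
rounded: [75, 27, 65]

(1,0) stack=L1,L2; from [0,0,0]:
L1 α=5/7: [120/7, 370/7, 255/7]
L2 α=5/6: [265/7, 1385/42, 1165/42]
rounded: [38, 33, 28]
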